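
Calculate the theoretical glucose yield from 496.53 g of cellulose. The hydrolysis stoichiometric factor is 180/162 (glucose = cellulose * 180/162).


glucose = cellulose * 180/162
= 496.53 * 180/162
= 551.7000 g

551.7000 g


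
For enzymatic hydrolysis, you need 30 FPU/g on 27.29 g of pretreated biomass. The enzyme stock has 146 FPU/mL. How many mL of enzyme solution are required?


V = dosage * m_sub / activity
V = 30 * 27.29 / 146
V = 5.6075 mL

5.6075 mL


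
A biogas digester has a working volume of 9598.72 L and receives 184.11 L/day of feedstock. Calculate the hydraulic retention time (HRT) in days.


HRT = V / Q
= 9598.72 / 184.11
= 52.1358 days

52.1358 days


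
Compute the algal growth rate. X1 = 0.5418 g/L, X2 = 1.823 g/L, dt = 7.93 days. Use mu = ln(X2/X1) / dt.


mu = ln(X2/X1) / dt
= ln(1.823/0.5418) / 7.93
= 0.1530 per day

0.1530 per day


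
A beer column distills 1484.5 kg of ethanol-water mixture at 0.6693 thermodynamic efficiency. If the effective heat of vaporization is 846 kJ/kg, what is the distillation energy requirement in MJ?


E = m * 846 / (eta * 1000)
= 1484.5 * 846 / (0.6693 * 1000)
= 1876.4186 MJ

1876.4186 MJ


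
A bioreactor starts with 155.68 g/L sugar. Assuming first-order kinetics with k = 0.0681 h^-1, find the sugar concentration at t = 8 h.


S = S0 * exp(-k * t)
S = 155.68 * exp(-0.0681 * 8)
S = 90.2878 g/L

90.2878 g/L


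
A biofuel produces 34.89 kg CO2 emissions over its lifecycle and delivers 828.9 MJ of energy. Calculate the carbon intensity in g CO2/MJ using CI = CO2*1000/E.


CI = CO2 * 1000 / E
= 34.89 * 1000 / 828.9
= 42.0919 g CO2/MJ

42.0919 g CO2/MJ


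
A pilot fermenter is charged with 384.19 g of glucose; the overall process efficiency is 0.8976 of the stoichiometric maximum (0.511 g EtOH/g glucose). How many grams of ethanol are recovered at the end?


Actual ethanol: m = 0.511 * 384.19 * 0.8976
m = 176.2178 g

176.2178 g


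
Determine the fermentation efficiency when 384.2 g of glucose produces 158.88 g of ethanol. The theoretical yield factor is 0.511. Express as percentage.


Fermentation efficiency = (actual / (0.511 * glucose)) * 100
= (158.88 / (0.511 * 384.2)) * 100
= 80.9265%

80.9265%


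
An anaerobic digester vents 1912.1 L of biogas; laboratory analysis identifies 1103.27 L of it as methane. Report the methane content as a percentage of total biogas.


CH4% = V_CH4 / V_total * 100
= 1103.27 / 1912.1 * 100
= 57.6994%

57.6994%


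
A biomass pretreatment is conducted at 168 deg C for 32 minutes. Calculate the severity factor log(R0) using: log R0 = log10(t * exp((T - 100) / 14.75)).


logR0 = log10(t * exp((T - 100) / 14.75))
= log10(32 * exp((168 - 100) / 14.75))
= 3.5073

3.5073


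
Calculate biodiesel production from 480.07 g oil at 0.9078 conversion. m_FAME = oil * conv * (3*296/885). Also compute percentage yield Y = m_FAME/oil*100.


m_FAME = oil * conv * (3 * 296 / 885) = oil * conv * (888/885)
= 480.07 * 0.9078 * 888 / 885
= 437.2849 g
Y = m_FAME / oil * 100 = conv * (888/885) * 100
= 0.9078 * 888 / 885 * 100
= 91.09%

437.2849 g FAME; Y = 91.09%


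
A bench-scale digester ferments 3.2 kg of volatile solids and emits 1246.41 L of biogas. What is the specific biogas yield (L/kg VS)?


Y = V / VS
= 1246.41 / 3.2
= 389.5031 L/kg VS

389.5031 L/kg VS


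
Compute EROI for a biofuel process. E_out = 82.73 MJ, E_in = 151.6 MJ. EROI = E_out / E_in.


EROI = E_out / E_in
= 82.73 / 151.6
= 0.5457

0.5457


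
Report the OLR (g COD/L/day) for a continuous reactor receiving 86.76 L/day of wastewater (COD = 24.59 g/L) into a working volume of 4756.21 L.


OLR = Q * S / V
= 86.76 * 24.59 / 4756.21
= 0.4486 g/L/day

0.4486 g/L/day


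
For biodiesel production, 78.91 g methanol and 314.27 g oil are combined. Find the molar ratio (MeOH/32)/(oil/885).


Molar ratio = n_MeOH / n_oil = (MeOH/32) / (oil/885) = (MeOH * 885) / (32 * oil)
= (78.91 * 885) / (32 * 314.27)
= 6.9442

6.9442


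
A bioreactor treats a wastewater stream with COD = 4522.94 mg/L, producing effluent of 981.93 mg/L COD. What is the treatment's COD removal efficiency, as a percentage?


eta = (COD_in - COD_out) / COD_in * 100
= (4522.94 - 981.93) / 4522.94 * 100
= 78.2900%

78.2900%


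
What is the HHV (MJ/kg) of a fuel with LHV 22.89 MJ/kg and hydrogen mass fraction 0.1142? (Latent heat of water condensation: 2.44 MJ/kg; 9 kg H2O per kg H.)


HHV = LHV + H_frac * 9 * 2.44
= 22.89 + 0.1142 * 9 * 2.44
= 25.3978 MJ/kg

25.3978 MJ/kg


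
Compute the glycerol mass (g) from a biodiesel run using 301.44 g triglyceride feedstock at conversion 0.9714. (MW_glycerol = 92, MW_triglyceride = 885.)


glycerol = oil * conv * (92/885)
= 301.44 * 0.9714 * 92 / 885
= 30.4399 g

30.4399 g


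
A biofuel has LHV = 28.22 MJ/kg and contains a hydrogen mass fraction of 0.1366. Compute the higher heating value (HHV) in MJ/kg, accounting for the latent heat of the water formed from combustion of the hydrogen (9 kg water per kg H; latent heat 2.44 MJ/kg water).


HHV = LHV + H_frac * 9 * 2.44
= 28.22 + 0.1366 * 9 * 2.44
= 31.2197 MJ/kg

31.2197 MJ/kg


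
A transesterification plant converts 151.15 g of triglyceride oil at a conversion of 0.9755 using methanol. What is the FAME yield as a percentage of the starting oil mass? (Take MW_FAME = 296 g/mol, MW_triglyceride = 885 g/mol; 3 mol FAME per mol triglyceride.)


m_FAME = oil * conv * (3 * 296 / 885) = oil * conv * (888/885)
= 151.15 * 0.9755 * 888 / 885
= 147.9466 g
Y = m_FAME / oil * 100 = conv * (888/885) * 100
= 0.9755 * 888 / 885 * 100
= 97.88%

97.88%


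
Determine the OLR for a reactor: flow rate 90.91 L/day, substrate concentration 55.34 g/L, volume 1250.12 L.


OLR = Q * S / V
= 90.91 * 55.34 / 1250.12
= 4.0244 g/L/day

4.0244 g/L/day


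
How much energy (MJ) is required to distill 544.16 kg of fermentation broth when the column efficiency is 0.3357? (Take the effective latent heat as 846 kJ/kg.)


E = m * 846 / (eta * 1000)
= 544.16 * 846 / (0.3357 * 1000)
= 1371.3416 MJ

1371.3416 MJ


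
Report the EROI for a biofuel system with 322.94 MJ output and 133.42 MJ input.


EROI = E_out / E_in
= 322.94 / 133.42
= 2.4205

2.4205


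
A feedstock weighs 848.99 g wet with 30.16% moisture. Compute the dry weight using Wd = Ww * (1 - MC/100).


Wd = Ww * (1 - MC/100)
= 848.99 * (1 - 30.16/100)
= 592.9346 g

592.9346 g


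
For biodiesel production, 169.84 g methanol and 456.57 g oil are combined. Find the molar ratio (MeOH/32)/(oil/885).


Molar ratio = n_MeOH / n_oil = (MeOH/32) / (oil/885) = (MeOH * 885) / (32 * oil)
= (169.84 * 885) / (32 * 456.57)
= 10.2879

10.2879


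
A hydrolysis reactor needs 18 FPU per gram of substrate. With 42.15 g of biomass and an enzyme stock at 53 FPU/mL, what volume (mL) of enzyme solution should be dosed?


V = dosage * m_sub / activity
V = 18 * 42.15 / 53
V = 14.3151 mL

14.3151 mL


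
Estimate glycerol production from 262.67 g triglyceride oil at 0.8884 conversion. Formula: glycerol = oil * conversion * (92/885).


glycerol = oil * conv * (92/885)
= 262.67 * 0.8884 * 92 / 885
= 24.2585 g

24.2585 g


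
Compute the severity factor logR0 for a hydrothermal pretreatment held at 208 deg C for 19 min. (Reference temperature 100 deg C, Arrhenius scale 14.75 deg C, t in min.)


logR0 = log10(t * exp((T - 100) / 14.75))
= log10(19 * exp((208 - 100) / 14.75))
= 4.4587

4.4587


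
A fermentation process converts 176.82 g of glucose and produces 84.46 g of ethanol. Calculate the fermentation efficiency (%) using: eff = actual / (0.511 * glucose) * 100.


Fermentation efficiency = (actual / (0.511 * glucose)) * 100
= (84.46 / (0.511 * 176.82)) * 100
= 93.4757%

93.4757%


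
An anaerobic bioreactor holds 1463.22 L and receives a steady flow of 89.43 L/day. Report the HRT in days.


HRT = V / Q
= 1463.22 / 89.43
= 16.3616 days

16.3616 days


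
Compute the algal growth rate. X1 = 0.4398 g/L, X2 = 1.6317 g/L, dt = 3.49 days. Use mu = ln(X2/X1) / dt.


mu = ln(X2/X1) / dt
= ln(1.6317/0.4398) / 3.49
= 0.3757 per day

0.3757 per day


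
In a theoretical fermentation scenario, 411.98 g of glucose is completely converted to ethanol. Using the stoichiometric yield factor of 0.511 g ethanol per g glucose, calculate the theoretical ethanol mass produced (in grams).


Theoretical ethanol yield: m_EtOH = 0.511 * m_glucose
m_EtOH = 0.511 * 411.98 = 210.5218 g

210.5218 g


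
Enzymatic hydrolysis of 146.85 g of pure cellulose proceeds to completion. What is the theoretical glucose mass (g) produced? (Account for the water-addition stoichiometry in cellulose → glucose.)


glucose = cellulose * 180/162
= 146.85 * 180/162
= 163.1667 g

163.1667 g


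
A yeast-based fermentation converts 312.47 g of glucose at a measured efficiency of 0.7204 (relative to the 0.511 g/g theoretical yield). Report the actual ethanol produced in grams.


Actual ethanol: m = 0.511 * 312.47 * 0.7204
m = 115.0278 g

115.0278 g


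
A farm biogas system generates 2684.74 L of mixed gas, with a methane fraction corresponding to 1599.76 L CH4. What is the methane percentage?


CH4% = V_CH4 / V_total * 100
= 1599.76 / 2684.74 * 100
= 59.5871%

59.5871%


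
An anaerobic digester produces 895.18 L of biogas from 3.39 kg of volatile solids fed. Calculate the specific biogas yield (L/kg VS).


Y = V / VS
= 895.18 / 3.39
= 264.0649 L/kg VS

264.0649 L/kg VS


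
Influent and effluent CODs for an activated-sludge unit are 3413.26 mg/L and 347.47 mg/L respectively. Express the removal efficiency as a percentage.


eta = (COD_in - COD_out) / COD_in * 100
= (3413.26 - 347.47) / 3413.26 * 100
= 89.8200%

89.8200%


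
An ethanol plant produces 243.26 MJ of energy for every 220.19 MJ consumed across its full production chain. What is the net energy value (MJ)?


NEV = E_out - E_in
= 243.26 - 220.19
= 23.0700 MJ

23.0700 MJ


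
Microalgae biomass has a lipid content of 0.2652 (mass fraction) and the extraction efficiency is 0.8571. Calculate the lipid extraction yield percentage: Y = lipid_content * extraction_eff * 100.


Y = lipid_content * extraction_eff * 100
= 0.2652 * 0.8571 * 100
= 22.7303%

22.7303%


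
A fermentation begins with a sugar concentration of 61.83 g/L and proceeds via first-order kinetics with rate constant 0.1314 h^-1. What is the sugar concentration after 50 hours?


S = S0 * exp(-k * t)
S = 61.83 * exp(-0.1314 * 50)
S = 0.0867 g/L

0.0867 g/L


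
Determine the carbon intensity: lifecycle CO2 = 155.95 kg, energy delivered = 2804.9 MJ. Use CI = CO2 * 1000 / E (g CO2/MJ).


CI = CO2 * 1000 / E
= 155.95 * 1000 / 2804.9
= 55.5991 g CO2/MJ

55.5991 g CO2/MJ


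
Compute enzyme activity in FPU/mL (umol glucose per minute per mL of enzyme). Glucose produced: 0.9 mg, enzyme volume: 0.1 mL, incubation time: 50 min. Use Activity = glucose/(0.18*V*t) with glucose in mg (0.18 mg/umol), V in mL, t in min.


Activity = glucose_mg / (0.18 mg/umol * V_mL * t_min)
= 0.9 / (0.18 * 0.1 * 50)
= 1.0000 FPU/mL

1.0000 FPU/mL


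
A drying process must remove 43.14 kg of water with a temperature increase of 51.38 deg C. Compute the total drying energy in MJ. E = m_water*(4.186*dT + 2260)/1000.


E = m_water * (4.186 * dT + 2260) / 1000
= 43.14 * (4.186 * 51.38 + 2260) / 1000
= 106.7748 MJ

106.7748 MJ


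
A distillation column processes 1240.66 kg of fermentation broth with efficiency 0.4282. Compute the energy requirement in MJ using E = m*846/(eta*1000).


E = m * 846 / (eta * 1000)
= 1240.66 * 846 / (0.4282 * 1000)
= 2451.1872 MJ

2451.1872 MJ


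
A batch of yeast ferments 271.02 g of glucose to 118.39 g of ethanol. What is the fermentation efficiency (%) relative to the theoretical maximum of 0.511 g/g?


Fermentation efficiency = (actual / (0.511 * glucose)) * 100
= (118.39 / (0.511 * 271.02)) * 100
= 85.4856%

85.4856%


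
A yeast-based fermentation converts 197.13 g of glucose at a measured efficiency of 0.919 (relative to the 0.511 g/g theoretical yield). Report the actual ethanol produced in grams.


Actual ethanol: m = 0.511 * 197.13 * 0.919
m = 92.5740 g

92.5740 g


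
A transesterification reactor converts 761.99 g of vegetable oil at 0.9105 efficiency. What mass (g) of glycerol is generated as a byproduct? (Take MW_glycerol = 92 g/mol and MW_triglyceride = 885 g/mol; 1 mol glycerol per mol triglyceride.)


glycerol = oil * conv * (92/885)
= 761.99 * 0.9105 * 92 / 885
= 72.1230 g

72.1230 g


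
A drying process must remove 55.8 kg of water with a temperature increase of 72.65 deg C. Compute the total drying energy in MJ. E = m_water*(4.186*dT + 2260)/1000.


E = m_water * (4.186 * dT + 2260) / 1000
= 55.8 * (4.186 * 72.65 + 2260) / 1000
= 143.0775 MJ

143.0775 MJ


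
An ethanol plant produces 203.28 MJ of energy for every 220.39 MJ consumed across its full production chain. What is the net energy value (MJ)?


NEV = E_out - E_in
= 203.28 - 220.39
= -17.1100 MJ

-17.1100 MJ


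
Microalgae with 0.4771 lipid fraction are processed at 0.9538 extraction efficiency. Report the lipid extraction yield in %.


Y = lipid_content * extraction_eff * 100
= 0.4771 * 0.9538 * 100
= 45.5058%

45.5058%


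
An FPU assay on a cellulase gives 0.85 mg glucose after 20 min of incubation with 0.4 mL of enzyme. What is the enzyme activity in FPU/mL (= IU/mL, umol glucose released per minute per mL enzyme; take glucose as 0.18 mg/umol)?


Activity = glucose_mg / (0.18 mg/umol * V_mL * t_min)
= 0.85 / (0.18 * 0.4 * 20)
= 0.5903 FPU/mL

0.5903 FPU/mL


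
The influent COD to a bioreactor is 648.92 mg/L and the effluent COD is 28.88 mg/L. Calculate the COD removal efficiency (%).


eta = (COD_in - COD_out) / COD_in * 100
= (648.92 - 28.88) / 648.92 * 100
= 95.5495%

95.5495%


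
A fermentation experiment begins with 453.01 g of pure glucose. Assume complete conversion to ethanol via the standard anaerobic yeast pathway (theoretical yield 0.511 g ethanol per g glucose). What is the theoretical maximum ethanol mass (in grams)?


Theoretical ethanol yield: m_EtOH = 0.511 * m_glucose
m_EtOH = 0.511 * 453.01 = 231.4881 g

231.4881 g


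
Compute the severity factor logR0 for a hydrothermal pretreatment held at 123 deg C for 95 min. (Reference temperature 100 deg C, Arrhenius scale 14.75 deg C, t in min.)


logR0 = log10(t * exp((T - 100) / 14.75))
= log10(95 * exp((123 - 100) / 14.75))
= 2.6549

2.6549


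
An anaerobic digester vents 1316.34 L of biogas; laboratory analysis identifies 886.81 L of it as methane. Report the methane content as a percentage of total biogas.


CH4% = V_CH4 / V_total * 100
= 886.81 / 1316.34 * 100
= 67.3694%

67.3694%


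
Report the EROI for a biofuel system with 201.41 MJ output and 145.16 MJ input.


EROI = E_out / E_in
= 201.41 / 145.16
= 1.3875

1.3875


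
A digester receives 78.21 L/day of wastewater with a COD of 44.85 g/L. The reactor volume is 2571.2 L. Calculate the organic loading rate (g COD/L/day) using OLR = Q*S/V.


OLR = Q * S / V
= 78.21 * 44.85 / 2571.2
= 1.3642 g/L/day

1.3642 g/L/day


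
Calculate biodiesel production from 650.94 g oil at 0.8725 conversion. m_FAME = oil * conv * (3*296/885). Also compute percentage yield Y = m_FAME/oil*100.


m_FAME = oil * conv * (3 * 296 / 885) = oil * conv * (888/885)
= 650.94 * 0.8725 * 888 / 885
= 569.8704 g
Y = m_FAME / oil * 100 = conv * (888/885) * 100
= 0.8725 * 888 / 885 * 100
= 87.55%

569.8704 g FAME; Y = 87.55%


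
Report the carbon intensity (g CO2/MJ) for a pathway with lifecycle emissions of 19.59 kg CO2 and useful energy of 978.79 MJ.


CI = CO2 * 1000 / E
= 19.59 * 1000 / 978.79
= 20.0145 g CO2/MJ

20.0145 g CO2/MJ


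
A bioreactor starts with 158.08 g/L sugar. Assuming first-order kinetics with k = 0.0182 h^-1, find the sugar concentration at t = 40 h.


S = S0 * exp(-k * t)
S = 158.08 * exp(-0.0182 * 40)
S = 76.3327 g/L

76.3327 g/L


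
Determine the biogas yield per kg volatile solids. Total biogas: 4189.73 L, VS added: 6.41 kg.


Y = V / VS
= 4189.73 / 6.41
= 653.6240 L/kg VS

653.6240 L/kg VS


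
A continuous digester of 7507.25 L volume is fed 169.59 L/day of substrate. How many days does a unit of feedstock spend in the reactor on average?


HRT = V / Q
= 7507.25 / 169.59
= 44.2671 days

44.2671 days


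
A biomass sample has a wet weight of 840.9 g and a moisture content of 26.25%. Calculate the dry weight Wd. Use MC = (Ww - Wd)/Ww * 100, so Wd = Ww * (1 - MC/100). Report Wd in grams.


Wd = Ww * (1 - MC/100)
= 840.9 * (1 - 26.25/100)
= 620.1638 g

620.1638 g


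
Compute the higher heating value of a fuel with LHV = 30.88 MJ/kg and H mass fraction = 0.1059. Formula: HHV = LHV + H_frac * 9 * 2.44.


HHV = LHV + H_frac * 9 * 2.44
= 30.88 + 0.1059 * 9 * 2.44
= 33.2056 MJ/kg

33.2056 MJ/kg


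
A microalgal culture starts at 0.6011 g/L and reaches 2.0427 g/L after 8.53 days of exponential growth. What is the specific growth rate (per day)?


mu = ln(X2/X1) / dt
= ln(2.0427/0.6011) / 8.53
= 0.1434 per day

0.1434 per day


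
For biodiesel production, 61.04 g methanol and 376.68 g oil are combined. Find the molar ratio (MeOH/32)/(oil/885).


Molar ratio = n_MeOH / n_oil = (MeOH/32) / (oil/885) = (MeOH * 885) / (32 * oil)
= (61.04 * 885) / (32 * 376.68)
= 4.4816

4.4816


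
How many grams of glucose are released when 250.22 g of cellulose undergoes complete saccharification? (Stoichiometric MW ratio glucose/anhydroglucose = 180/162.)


glucose = cellulose * 180/162
= 250.22 * 180/162
= 278.0222 g

278.0222 g


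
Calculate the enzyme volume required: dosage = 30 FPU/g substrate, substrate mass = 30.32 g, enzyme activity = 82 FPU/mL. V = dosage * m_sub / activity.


V = dosage * m_sub / activity
V = 30 * 30.32 / 82
V = 11.0927 mL

11.0927 mL


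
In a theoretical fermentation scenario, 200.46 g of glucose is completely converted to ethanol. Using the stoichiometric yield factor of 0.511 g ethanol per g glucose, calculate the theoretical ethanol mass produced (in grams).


Theoretical ethanol yield: m_EtOH = 0.511 * m_glucose
m_EtOH = 0.511 * 200.46 = 102.4351 g

102.4351 g


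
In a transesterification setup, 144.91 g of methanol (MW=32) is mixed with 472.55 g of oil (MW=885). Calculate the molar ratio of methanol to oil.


Molar ratio = n_MeOH / n_oil = (MeOH/32) / (oil/885) = (MeOH * 885) / (32 * oil)
= (144.91 * 885) / (32 * 472.55)
= 8.4809

8.4809


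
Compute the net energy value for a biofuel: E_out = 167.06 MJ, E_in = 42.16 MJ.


NEV = E_out - E_in
= 167.06 - 42.16
= 124.9000 MJ

124.9000 MJ


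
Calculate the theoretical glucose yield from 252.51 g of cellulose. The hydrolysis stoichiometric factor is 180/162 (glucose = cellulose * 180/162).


glucose = cellulose * 180/162
= 252.51 * 180/162
= 280.5667 g

280.5667 g


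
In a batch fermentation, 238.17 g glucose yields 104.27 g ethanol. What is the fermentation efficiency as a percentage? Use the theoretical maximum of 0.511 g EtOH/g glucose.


Fermentation efficiency = (actual / (0.511 * glucose)) * 100
= (104.27 / (0.511 * 238.17)) * 100
= 85.6745%

85.6745%


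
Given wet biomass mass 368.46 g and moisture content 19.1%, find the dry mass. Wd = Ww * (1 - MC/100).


Wd = Ww * (1 - MC/100)
= 368.46 * (1 - 19.1/100)
= 298.0841 g

298.0841 g


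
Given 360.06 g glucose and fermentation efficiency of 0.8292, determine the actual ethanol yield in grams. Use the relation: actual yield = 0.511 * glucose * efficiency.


Actual ethanol: m = 0.511 * 360.06 * 0.8292
m = 152.5651 g

152.5651 g


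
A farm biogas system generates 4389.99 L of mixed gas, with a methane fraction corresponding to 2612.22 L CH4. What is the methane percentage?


CH4% = V_CH4 / V_total * 100
= 2612.22 / 4389.99 * 100
= 59.5040%

59.5040%


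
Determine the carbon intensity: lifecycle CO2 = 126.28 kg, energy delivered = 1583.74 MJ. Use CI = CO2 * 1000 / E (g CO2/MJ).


CI = CO2 * 1000 / E
= 126.28 * 1000 / 1583.74
= 79.7353 g CO2/MJ

79.7353 g CO2/MJ


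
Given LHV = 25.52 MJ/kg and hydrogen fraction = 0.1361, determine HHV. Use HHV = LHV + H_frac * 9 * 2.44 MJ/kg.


HHV = LHV + H_frac * 9 * 2.44
= 25.52 + 0.1361 * 9 * 2.44
= 28.5088 MJ/kg

28.5088 MJ/kg


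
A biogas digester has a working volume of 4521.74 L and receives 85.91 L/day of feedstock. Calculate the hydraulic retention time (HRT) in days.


HRT = V / Q
= 4521.74 / 85.91
= 52.6335 days

52.6335 days


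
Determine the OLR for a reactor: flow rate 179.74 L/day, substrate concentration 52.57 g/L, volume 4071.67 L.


OLR = Q * S / V
= 179.74 * 52.57 / 4071.67
= 2.3207 g/L/day

2.3207 g/L/day


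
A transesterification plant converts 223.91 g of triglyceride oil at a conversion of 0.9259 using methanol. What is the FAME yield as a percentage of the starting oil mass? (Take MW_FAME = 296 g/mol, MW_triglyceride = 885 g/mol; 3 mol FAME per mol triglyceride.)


m_FAME = oil * conv * (3 * 296 / 885) = oil * conv * (888/885)
= 223.91 * 0.9259 * 888 / 885
= 208.0210 g
Y = m_FAME / oil * 100 = conv * (888/885) * 100
= 0.9259 * 888 / 885 * 100
= 92.90%

92.90%


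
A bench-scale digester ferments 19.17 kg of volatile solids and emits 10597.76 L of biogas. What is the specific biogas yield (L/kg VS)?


Y = V / VS
= 10597.76 / 19.17
= 552.8305 L/kg VS

552.8305 L/kg VS


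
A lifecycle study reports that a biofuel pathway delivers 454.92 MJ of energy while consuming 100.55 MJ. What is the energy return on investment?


EROI = E_out / E_in
= 454.92 / 100.55
= 4.5243

4.5243


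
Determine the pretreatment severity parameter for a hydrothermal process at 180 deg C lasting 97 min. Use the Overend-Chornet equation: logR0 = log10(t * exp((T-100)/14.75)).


logR0 = log10(t * exp((T - 100) / 14.75))
= log10(97 * exp((180 - 100) / 14.75))
= 4.3423

4.3423


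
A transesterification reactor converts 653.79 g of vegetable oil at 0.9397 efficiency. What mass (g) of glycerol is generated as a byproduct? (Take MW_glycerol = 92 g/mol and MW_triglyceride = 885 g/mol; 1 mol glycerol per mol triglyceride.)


glycerol = oil * conv * (92/885)
= 653.79 * 0.9397 * 92 / 885
= 63.8663 g

63.8663 g


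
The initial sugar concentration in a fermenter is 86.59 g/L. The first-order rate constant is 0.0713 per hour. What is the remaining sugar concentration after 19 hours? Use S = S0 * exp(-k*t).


S = S0 * exp(-k * t)
S = 86.59 * exp(-0.0713 * 19)
S = 22.3424 g/L

22.3424 g/L


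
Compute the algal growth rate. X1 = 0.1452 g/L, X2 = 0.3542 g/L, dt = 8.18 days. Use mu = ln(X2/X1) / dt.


mu = ln(X2/X1) / dt
= ln(0.3542/0.1452) / 8.18
= 0.1090 per day

0.1090 per day


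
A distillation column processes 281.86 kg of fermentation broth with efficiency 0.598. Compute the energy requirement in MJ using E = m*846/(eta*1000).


E = m * 846 / (eta * 1000)
= 281.86 * 846 / (0.598 * 1000)
= 398.7518 MJ

398.7518 MJ


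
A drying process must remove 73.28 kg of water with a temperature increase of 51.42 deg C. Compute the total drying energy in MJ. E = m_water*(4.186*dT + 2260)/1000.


E = m_water * (4.186 * dT + 2260) / 1000
= 73.28 * (4.186 * 51.42 + 2260) / 1000
= 181.3859 MJ

181.3859 MJ


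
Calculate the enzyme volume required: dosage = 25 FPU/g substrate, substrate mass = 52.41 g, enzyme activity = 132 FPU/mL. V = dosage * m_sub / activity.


V = dosage * m_sub / activity
V = 25 * 52.41 / 132
V = 9.9261 mL

9.9261 mL


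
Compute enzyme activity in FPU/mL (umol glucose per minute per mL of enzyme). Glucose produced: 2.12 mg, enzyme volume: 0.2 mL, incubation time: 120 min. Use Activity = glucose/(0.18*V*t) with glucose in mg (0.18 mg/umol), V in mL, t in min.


Activity = glucose_mg / (0.18 mg/umol * V_mL * t_min)
= 2.12 / (0.18 * 0.2 * 120)
= 0.4907 FPU/mL

0.4907 FPU/mL


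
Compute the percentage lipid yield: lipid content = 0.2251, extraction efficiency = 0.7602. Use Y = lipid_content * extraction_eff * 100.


Y = lipid_content * extraction_eff * 100
= 0.2251 * 0.7602 * 100
= 17.1121%

17.1121%


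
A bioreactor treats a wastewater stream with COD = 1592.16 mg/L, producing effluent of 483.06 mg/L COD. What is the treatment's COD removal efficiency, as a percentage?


eta = (COD_in - COD_out) / COD_in * 100
= (1592.16 - 483.06) / 1592.16 * 100
= 69.6601%

69.6601%


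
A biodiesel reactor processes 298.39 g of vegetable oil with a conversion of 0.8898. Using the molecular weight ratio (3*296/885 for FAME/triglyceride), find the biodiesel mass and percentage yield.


m_FAME = oil * conv * (3 * 296 / 885) = oil * conv * (888/885)
= 298.39 * 0.8898 * 888 / 885
= 266.4074 g
Y = m_FAME / oil * 100 = conv * (888/885) * 100
= 0.8898 * 888 / 885 * 100
= 89.28%

266.4074 g FAME; Y = 89.28%


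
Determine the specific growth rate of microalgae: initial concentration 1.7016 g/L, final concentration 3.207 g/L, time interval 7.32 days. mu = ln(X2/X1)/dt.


mu = ln(X2/X1) / dt
= ln(3.207/1.7016) / 7.32
= 0.0866 per day

0.0866 per day


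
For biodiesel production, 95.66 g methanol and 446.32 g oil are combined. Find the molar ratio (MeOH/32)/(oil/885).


Molar ratio = n_MeOH / n_oil = (MeOH/32) / (oil/885) = (MeOH * 885) / (32 * oil)
= (95.66 * 885) / (32 * 446.32)
= 5.9276

5.9276


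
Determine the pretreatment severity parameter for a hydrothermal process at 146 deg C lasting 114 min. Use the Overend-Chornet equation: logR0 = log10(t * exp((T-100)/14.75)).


logR0 = log10(t * exp((T - 100) / 14.75))
= log10(114 * exp((146 - 100) / 14.75))
= 3.4113

3.4113


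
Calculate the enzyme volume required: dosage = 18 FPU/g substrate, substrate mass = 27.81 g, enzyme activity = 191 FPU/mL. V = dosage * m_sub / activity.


V = dosage * m_sub / activity
V = 18 * 27.81 / 191
V = 2.6208 mL

2.6208 mL


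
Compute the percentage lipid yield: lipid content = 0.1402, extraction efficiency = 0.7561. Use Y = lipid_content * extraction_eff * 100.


Y = lipid_content * extraction_eff * 100
= 0.1402 * 0.7561 * 100
= 10.6005%

10.6005%


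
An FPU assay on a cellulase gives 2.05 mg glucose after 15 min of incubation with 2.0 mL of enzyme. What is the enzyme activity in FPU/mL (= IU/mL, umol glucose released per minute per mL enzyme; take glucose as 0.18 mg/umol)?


Activity = glucose_mg / (0.18 mg/umol * V_mL * t_min)
= 2.05 / (0.18 * 2.0 * 15)
= 0.3796 FPU/mL

0.3796 FPU/mL


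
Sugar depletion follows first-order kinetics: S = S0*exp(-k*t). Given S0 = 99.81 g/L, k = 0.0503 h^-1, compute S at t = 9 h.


S = S0 * exp(-k * t)
S = 99.81 * exp(-0.0503 * 9)
S = 63.4701 g/L

63.4701 g/L


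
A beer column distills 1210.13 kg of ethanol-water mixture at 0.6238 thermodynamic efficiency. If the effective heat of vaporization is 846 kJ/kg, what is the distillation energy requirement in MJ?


E = m * 846 / (eta * 1000)
= 1210.13 * 846 / (0.6238 * 1000)
= 1641.1830 MJ

1641.1830 MJ


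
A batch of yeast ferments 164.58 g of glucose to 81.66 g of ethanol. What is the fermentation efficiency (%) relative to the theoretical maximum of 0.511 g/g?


Fermentation efficiency = (actual / (0.511 * glucose)) * 100
= (81.66 / (0.511 * 164.58)) * 100
= 97.0983%

97.0983%


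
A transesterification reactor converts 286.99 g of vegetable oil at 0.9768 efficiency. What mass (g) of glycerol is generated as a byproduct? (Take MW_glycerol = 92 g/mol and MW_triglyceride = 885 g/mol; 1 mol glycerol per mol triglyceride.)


glycerol = oil * conv * (92/885)
= 286.99 * 0.9768 * 92 / 885
= 29.1418 g

29.1418 g


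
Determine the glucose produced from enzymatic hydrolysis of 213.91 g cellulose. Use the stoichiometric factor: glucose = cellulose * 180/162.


glucose = cellulose * 180/162
= 213.91 * 180/162
= 237.6778 g

237.6778 g


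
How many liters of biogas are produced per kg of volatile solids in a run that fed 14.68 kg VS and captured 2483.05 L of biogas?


Y = V / VS
= 2483.05 / 14.68
= 169.1451 L/kg VS

169.1451 L/kg VS


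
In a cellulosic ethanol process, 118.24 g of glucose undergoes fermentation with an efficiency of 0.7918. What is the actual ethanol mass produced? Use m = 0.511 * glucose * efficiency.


Actual ethanol: m = 0.511 * 118.24 * 0.7918
m = 47.8411 g

47.8411 g


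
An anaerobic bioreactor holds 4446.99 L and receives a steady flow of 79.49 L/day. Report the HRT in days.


HRT = V / Q
= 4446.99 / 79.49
= 55.9440 days

55.9440 days


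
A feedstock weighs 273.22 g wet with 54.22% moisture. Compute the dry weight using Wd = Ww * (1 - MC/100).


Wd = Ww * (1 - MC/100)
= 273.22 * (1 - 54.22/100)
= 125.0801 g

125.0801 g


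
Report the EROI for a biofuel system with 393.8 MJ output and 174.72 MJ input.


EROI = E_out / E_in
= 393.8 / 174.72
= 2.2539

2.2539


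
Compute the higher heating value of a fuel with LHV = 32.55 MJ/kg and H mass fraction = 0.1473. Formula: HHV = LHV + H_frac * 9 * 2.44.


HHV = LHV + H_frac * 9 * 2.44
= 32.55 + 0.1473 * 9 * 2.44
= 35.7847 MJ/kg

35.7847 MJ/kg


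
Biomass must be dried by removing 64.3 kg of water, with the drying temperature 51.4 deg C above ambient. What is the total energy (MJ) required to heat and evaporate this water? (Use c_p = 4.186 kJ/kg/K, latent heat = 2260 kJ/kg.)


E = m_water * (4.186 * dT + 2260) / 1000
= 64.3 * (4.186 * 51.4 + 2260) / 1000
= 159.1528 MJ

159.1528 MJ


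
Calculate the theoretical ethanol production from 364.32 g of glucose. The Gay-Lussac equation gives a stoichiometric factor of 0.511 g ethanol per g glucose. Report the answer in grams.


Theoretical ethanol yield: m_EtOH = 0.511 * m_glucose
m_EtOH = 0.511 * 364.32 = 186.1675 g

186.1675 g


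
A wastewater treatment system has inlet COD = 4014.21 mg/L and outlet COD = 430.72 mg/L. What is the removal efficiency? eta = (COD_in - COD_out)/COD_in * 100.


eta = (COD_in - COD_out) / COD_in * 100
= (4014.21 - 430.72) / 4014.21 * 100
= 89.2701%

89.2701%


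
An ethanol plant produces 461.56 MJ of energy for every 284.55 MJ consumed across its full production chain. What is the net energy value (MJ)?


NEV = E_out - E_in
= 461.56 - 284.55
= 177.0100 MJ

177.0100 MJ


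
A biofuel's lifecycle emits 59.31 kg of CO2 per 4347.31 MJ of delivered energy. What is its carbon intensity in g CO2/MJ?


CI = CO2 * 1000 / E
= 59.31 * 1000 / 4347.31
= 13.6429 g CO2/MJ

13.6429 g CO2/MJ


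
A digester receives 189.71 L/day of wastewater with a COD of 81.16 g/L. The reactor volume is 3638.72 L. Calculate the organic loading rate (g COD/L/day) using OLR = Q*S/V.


OLR = Q * S / V
= 189.71 * 81.16 / 3638.72
= 4.2314 g/L/day

4.2314 g/L/day


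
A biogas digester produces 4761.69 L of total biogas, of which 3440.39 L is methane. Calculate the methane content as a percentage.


CH4% = V_CH4 / V_total * 100
= 3440.39 / 4761.69 * 100
= 72.2514%

72.2514%


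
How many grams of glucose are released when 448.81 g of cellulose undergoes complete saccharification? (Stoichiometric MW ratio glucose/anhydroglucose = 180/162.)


glucose = cellulose * 180/162
= 448.81 * 180/162
= 498.6778 g

498.6778 g


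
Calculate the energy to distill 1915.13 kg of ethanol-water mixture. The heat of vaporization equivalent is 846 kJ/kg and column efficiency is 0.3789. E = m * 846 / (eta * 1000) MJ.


E = m * 846 / (eta * 1000)
= 1915.13 * 846 / (0.3789 * 1000)
= 4276.0622 MJ

4276.0622 MJ


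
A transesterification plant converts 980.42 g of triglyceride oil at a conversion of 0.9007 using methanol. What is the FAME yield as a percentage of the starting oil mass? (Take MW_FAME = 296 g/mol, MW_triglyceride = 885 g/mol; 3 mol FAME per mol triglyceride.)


m_FAME = oil * conv * (3 * 296 / 885) = oil * conv * (888/885)
= 980.42 * 0.9007 * 888 / 885
= 886.0577 g
Y = m_FAME / oil * 100 = conv * (888/885) * 100
= 0.9007 * 888 / 885 * 100
= 90.38%

90.38%


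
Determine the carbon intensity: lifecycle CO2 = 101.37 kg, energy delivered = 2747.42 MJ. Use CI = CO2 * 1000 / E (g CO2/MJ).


CI = CO2 * 1000 / E
= 101.37 * 1000 / 2747.42
= 36.8964 g CO2/MJ

36.8964 g CO2/MJ


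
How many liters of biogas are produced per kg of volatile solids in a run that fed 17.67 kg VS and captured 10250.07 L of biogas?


Y = V / VS
= 10250.07 / 17.67
= 580.0832 L/kg VS

580.0832 L/kg VS


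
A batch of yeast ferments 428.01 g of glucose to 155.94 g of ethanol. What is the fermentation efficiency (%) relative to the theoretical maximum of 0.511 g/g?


Fermentation efficiency = (actual / (0.511 * glucose)) * 100
= (155.94 / (0.511 * 428.01)) * 100
= 71.2989%

71.2989%


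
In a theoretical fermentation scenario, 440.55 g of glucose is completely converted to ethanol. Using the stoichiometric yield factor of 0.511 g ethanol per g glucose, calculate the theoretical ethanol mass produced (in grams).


Theoretical ethanol yield: m_EtOH = 0.511 * m_glucose
m_EtOH = 0.511 * 440.55 = 225.1210 g

225.1210 g


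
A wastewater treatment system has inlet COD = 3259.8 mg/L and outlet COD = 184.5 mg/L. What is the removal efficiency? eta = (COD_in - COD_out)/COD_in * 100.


eta = (COD_in - COD_out) / COD_in * 100
= (3259.8 - 184.5) / 3259.8 * 100
= 94.3401%

94.3401%


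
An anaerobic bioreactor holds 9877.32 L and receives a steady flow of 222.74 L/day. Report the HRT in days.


HRT = V / Q
= 9877.32 / 222.74
= 44.3446 days

44.3446 days


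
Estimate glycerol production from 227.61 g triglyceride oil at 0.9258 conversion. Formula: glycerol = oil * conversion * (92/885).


glycerol = oil * conv * (92/885)
= 227.61 * 0.9258 * 92 / 885
= 21.9055 g

21.9055 g


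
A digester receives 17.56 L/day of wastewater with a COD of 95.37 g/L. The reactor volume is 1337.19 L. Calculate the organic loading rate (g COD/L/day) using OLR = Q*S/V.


OLR = Q * S / V
= 17.56 * 95.37 / 1337.19
= 1.2524 g/L/day

1.2524 g/L/day


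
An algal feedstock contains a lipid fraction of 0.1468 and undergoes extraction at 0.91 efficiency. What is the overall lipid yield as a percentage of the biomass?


Y = lipid_content * extraction_eff * 100
= 0.1468 * 0.91 * 100
= 13.3588%

13.3588%


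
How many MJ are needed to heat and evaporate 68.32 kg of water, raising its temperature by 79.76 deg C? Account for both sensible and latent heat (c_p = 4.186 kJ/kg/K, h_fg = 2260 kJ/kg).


E = m_water * (4.186 * dT + 2260) / 1000
= 68.32 * (4.186 * 79.76 + 2260) / 1000
= 177.2136 MJ

177.2136 MJ


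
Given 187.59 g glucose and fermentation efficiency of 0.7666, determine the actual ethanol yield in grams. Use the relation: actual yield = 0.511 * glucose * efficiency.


Actual ethanol: m = 0.511 * 187.59 * 0.7666
m = 73.4851 g

73.4851 g


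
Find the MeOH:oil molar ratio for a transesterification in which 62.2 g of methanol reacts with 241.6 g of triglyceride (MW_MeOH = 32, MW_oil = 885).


Molar ratio = n_MeOH / n_oil = (MeOH/32) / (oil/885) = (MeOH * 885) / (32 * oil)
= (62.2 * 885) / (32 * 241.6)
= 7.1201

7.1201


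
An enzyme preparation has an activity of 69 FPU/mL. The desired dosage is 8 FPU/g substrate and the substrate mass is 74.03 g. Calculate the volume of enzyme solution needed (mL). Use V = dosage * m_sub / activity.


V = dosage * m_sub / activity
V = 8 * 74.03 / 69
V = 8.5832 mL

8.5832 mL


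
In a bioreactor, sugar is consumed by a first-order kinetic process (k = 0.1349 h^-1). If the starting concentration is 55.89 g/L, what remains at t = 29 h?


S = S0 * exp(-k * t)
S = 55.89 * exp(-0.1349 * 29)
S = 1.1177 g/L

1.1177 g/L


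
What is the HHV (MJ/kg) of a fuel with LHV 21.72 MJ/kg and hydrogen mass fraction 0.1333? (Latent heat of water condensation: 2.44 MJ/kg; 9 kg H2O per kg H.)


HHV = LHV + H_frac * 9 * 2.44
= 21.72 + 0.1333 * 9 * 2.44
= 24.6473 MJ/kg

24.6473 MJ/kg


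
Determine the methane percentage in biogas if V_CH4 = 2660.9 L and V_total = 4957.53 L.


CH4% = V_CH4 / V_total * 100
= 2660.9 / 4957.53 * 100
= 53.6739%

53.6739%


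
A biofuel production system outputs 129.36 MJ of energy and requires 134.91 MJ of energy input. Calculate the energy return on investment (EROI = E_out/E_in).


EROI = E_out / E_in
= 129.36 / 134.91
= 0.9589

0.9589


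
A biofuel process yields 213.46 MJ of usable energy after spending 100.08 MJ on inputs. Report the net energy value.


NEV = E_out - E_in
= 213.46 - 100.08
= 113.3800 MJ

113.3800 MJ


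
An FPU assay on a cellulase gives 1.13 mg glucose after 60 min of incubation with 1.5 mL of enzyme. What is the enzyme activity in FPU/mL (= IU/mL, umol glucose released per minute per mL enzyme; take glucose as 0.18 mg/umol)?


Activity = glucose_mg / (0.18 mg/umol * V_mL * t_min)
= 1.13 / (0.18 * 1.5 * 60)
= 0.0698 FPU/mL

0.0698 FPU/mL


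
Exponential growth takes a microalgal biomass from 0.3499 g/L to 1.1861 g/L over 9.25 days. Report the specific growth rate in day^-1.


mu = ln(X2/X1) / dt
= ln(1.1861/0.3499) / 9.25
= 0.1320 per day

0.1320 per day


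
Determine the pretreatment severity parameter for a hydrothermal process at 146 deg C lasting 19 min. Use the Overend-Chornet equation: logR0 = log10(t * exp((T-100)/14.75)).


logR0 = log10(t * exp((T - 100) / 14.75))
= log10(19 * exp((146 - 100) / 14.75))
= 2.6332

2.6332


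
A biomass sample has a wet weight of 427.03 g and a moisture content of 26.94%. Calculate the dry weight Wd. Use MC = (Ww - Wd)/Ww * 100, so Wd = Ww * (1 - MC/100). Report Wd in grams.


Wd = Ww * (1 - MC/100)
= 427.03 * (1 - 26.94/100)
= 311.9881 g

311.9881 g


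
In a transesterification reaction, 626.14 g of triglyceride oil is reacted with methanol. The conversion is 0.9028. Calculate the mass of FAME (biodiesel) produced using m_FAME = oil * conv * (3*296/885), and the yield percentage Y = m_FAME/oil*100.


m_FAME = oil * conv * (3 * 296 / 885) = oil * conv * (888/885)
= 626.14 * 0.9028 * 888 / 885
= 567.1954 g
Y = m_FAME / oil * 100 = conv * (888/885) * 100
= 0.9028 * 888 / 885 * 100
= 90.59%

567.1954 g FAME; Y = 90.59%


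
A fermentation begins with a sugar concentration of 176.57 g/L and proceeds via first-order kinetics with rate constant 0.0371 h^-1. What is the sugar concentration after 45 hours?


S = S0 * exp(-k * t)
S = 176.57 * exp(-0.0371 * 45)
S = 33.2554 g/L

33.2554 g/L


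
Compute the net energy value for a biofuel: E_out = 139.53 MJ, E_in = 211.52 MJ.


NEV = E_out - E_in
= 139.53 - 211.52
= -71.9900 MJ

-71.9900 MJ


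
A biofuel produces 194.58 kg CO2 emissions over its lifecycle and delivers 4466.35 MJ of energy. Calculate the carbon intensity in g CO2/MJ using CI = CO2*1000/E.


CI = CO2 * 1000 / E
= 194.58 * 1000 / 4466.35
= 43.5658 g CO2/MJ

43.5658 g CO2/MJ


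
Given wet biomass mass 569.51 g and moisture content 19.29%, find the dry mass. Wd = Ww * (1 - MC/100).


Wd = Ww * (1 - MC/100)
= 569.51 * (1 - 19.29/100)
= 459.6515 g

459.6515 g


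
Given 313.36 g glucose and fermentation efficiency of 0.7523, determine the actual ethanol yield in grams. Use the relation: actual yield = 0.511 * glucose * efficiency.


Actual ethanol: m = 0.511 * 313.36 * 0.7523
m = 120.4635 g

120.4635 g


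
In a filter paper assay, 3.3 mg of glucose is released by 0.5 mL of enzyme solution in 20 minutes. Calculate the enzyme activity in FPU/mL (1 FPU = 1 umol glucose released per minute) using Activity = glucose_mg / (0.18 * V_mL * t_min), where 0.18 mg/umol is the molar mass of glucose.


Activity = glucose_mg / (0.18 mg/umol * V_mL * t_min)
= 3.3 / (0.18 * 0.5 * 20)
= 1.8333 FPU/mL

1.8333 FPU/mL


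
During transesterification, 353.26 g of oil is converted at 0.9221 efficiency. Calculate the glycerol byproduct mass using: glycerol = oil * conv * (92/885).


glycerol = oil * conv * (92/885)
= 353.26 * 0.9221 * 92 / 885
= 33.8623 g

33.8623 g
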